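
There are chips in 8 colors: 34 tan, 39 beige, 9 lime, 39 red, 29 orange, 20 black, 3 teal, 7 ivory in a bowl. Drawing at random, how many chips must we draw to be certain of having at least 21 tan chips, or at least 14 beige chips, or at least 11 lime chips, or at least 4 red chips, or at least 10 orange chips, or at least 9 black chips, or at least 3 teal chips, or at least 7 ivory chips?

71

The worst case stops just short of every target: 20 tan, 13 beige, all 9 lime, 3 red, 9 orange, 8 black, 2 teal, 6 ivory — 20 + 13 + 9 + 3 + 9 + 8 + 2 + 6 = 70 chips.
One more chip must push some color to its target, so 70 + 1 = 71.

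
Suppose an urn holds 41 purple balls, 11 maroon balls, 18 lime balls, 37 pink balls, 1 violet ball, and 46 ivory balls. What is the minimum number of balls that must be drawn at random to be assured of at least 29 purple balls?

To avoid purple balls as long as possible, exhaust the other 5 colors first.
The worst case draws every non-purple ball first: 11 + 18 + 37 + 1 + 46 = 113.
The next 29 draws are then forced to be purple, giving 113 + 29 = 142.

142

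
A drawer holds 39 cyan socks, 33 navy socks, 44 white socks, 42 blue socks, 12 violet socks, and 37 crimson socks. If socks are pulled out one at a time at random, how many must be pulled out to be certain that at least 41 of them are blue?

To avoid blue socks as long as possible, exhaust the other 5 colors first.
The worst case draws every non-blue sock first: 39 + 33 + 44 + 12 + 37 = 165.
The next 41 draws are then forced to be blue, giving 165 + 41 = 206.

206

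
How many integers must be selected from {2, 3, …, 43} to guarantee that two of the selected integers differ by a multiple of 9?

Use the pigeonhole principle on residue classes: group the integers by remainder mod 9; there are 9 residue classes, each nonempty in this range.
Choosing one from each class (9 integers) avoids any shared remainder.
One more choice must repeat a class, so two differ by a multiple of 9. Hence 9 + 1 = 10.

10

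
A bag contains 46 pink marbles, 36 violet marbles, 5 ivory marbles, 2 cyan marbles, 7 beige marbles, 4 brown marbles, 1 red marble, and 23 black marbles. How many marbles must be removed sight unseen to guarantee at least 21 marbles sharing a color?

80

Treat the 8 colors as pigeonholes.
In the worst case we take at most 20 of each color, but all 5 ivory, all 2 cyan, all 7 beige, all 4 brown, and all 1 red (fewer than 20), giving 20 + 20 + 5 + 2 + 7 + 4 + 1 + 20 = 79.
One more marble then forces some color to 21, so 79 + 1 = 80.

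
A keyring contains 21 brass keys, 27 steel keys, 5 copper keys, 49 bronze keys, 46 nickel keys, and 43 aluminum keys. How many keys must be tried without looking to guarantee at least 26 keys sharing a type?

Treat the 6 types as pigeonholes.
In the worst case we take at most 25 of each type, but all 21 brass and all 5 copper (fewer than 25), giving 21 + 25 + 5 + 25 + 25 + 25 = 126.
One more key then forces some type to 26, so 126 + 1 = 127.

127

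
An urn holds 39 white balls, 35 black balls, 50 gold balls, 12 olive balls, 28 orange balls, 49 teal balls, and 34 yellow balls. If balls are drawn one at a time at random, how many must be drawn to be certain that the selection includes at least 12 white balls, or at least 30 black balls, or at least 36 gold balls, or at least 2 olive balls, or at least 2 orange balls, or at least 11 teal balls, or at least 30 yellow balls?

117

The worst case stops just short of every target: 11 white, 29 black, 35 gold, 1 olive, 1 orange, 10 teal, 29 yellow — 11 + 29 + 35 + 1 + 1 + 10 + 29 = 116 balls.
One more ball must push some color to its target, so 116 + 1 = 117.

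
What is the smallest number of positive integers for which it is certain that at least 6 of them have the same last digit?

51

There are 10 possible last digits acting as pigeonholes.
With 10 × 5 = 50 positive integers we could place exactly 5 in each, with no class reaching 6.
One more forces some class to hold 6, so 50 + 1 = 51.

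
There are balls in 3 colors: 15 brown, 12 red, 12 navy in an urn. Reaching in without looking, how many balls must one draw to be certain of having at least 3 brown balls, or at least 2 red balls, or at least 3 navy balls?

6

The worst case stops just short of every target: 2 brown, 1 red, 2 navy — 2 + 1 + 2 = 5 balls.
One more ball must push some color to its target, so 5 + 1 = 6.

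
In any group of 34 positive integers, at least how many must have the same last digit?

4

If each of the 10 possible last digits held at most 3, the total would be at most 10 × 3 = 30 < 34, a contradiction.
So at least one holds ⌈34/10⌉ = 4.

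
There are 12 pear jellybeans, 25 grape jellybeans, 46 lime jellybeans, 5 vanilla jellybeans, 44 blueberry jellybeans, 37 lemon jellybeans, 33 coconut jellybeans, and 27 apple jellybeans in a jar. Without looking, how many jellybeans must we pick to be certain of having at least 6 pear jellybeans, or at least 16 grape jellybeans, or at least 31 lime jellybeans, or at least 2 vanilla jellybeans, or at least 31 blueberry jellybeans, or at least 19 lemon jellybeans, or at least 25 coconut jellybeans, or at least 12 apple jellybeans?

135

Each of the 8 flavors has its own threshold; avoid all of them simultaneously.
The worst case stops just short of every target: 5 pear, 15 grape, 30 lime, 1 vanilla, 30 blueberry, 18 lemon, 24 coconut, 11 apple — 5 + 15 + 30 + 1 + 30 + 18 + 24 + 11 = 134 jellybeans.
One more jellybean must push some flavor to its target, so 134 + 1 = 135.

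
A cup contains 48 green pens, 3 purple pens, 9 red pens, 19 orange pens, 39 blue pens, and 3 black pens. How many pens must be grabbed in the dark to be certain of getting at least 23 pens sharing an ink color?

Treat the 6 ink colors as pigeonholes.
In the worst case we take at most 22 of each ink color, but all 3 purple, all 9 red, all 19 orange, and all 3 black (fewer than 22), giving 22 + 3 + 9 + 19 + 22 + 3 = 78.
One more pen then forces some ink color to 23, so 78 + 1 = 79.

79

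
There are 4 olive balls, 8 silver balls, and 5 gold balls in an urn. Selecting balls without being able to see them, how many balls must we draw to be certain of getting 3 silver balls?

The worst case draws every non-silver ball first: 4 + 5 = 9.
The next 3 draws are then forced to be silver, giving 9 + 3 = 12.

12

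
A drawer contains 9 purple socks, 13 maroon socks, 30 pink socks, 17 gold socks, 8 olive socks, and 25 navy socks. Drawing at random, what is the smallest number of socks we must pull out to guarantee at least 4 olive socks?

98

To avoid olive socks as long as possible, exhaust the other 5 colors first.
The worst case draws every non-olive sock first: 9 + 13 + 30 + 17 + 25 = 94.
The next 4 draws are then forced to be olive, giving 94 + 4 = 98.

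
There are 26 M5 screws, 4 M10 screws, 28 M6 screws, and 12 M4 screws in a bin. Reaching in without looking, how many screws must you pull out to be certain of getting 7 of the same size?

23

In the worst case we take at most 6 of each size, but all 4 M10 (fewer than 6), giving 6 + 4 + 6 + 6 = 22.
One more screw then forces some size to 7, so 22 + 1 = 23.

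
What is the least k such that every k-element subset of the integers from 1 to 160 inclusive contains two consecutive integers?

Partition {1, …, 160} into 80 pairs: {1,2}, {3,4}, …, {159,160}.
Choosing 80 integers — say the 80 even numbers 2, 4, …, 160 — takes one from each pair and avoids the property.
Choosing 81 forces two into the same pair by pigeonhole, and those are consecutive. So 81.

81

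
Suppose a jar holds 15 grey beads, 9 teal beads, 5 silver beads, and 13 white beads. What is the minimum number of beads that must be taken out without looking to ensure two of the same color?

The worst case takes 1 bead of each color without reaching 2 of any: 4 × 1 = 4.
The next bead must bring some color to 2, so 4 + 1 = 5.

5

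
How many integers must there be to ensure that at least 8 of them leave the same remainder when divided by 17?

120

There are 17 residue classes modulo 17 acting as pigeonholes.
With 17 × 7 = 119 integers we could place exactly 7 in each, with no class reaching 8.
One more forces some class to hold 8, so 119 + 1 = 120.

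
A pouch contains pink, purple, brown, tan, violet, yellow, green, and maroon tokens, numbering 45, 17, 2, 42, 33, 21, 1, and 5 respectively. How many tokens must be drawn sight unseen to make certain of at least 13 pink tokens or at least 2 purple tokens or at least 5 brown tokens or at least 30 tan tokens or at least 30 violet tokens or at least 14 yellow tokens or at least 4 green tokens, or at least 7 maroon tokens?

The worst case stops just short of every target: 12 pink, 1 purple, all 2 brown, 29 tan, 29 violet, 13 yellow, all 1 green, all 5 maroon — 12 + 1 + 2 + 29 + 29 + 13 + 1 + 5 = 92 tokens.
One more token must push some color to its target, so 92 + 1 = 93.

93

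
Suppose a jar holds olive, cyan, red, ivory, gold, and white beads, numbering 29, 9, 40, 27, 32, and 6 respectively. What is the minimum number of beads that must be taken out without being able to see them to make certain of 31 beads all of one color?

Treat the 6 colors as pigeonholes.
In the worst case we take at most 30 of each color, but all 29 olive, all 9 cyan, all 27 ivory, and all 6 white (fewer than 30), giving 29 + 9 + 30 + 27 + 30 + 6 = 131.
One more bead then forces some color to 31, so 131 + 1 = 132.

132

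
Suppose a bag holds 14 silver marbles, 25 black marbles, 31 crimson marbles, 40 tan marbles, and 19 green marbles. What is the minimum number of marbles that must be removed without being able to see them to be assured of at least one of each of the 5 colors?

116

The hardest color to obtain is silver: we could draw every other marble first — 129 − 14 = 115 marbles — without a single silver one.
The next draw must be silver, so 115 + 1 = 116.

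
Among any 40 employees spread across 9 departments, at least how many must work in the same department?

5

The 40 employees fall into 9 departments.
If each of the 9 departments held at most 4, the total would be at most 9 × 4 = 36 < 40, a contradiction.
So at least one holds ⌈40/9⌉ = 5.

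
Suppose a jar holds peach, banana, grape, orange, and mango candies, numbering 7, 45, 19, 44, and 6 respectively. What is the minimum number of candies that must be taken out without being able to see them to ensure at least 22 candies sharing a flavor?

Treat the 5 flavors as pigeonholes.
In the worst case we take at most 21 of each flavor, but all 7 peach, all 19 grape, and all 6 mango (fewer than 21), giving 7 + 21 + 19 + 21 + 6 = 74.
One more candy then forces some flavor to 22, so 74 + 1 = 75.

75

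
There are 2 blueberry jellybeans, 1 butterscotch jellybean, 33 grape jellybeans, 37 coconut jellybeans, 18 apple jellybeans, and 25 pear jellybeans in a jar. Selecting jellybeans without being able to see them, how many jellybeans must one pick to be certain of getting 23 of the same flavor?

In the worst case we take at most 22 of each flavor, but all 2 blueberry, all 1 butterscotch, and all 18 apple (fewer than 22), giving 2 + 1 + 22 + 22 + 18 + 22 = 87.
One more jellybean then forces some flavor to 23, so 87 + 1 = 88.

88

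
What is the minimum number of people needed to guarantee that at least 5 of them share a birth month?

There are 12 months of the year acting as pigeonholes.
With 12 × 4 = 48 people we could place exactly 4 in each, with no class reaching 5.
One more forces some class to hold 5, so 48 + 1 = 49.

49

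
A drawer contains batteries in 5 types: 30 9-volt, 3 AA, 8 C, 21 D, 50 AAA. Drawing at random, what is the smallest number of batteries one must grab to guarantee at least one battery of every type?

110

The hardest type to obtain is AA: we could draw every other battery first — 112 − 3 = 109 batteries — without a single AA one.
The next draw must be AA, so 109 + 1 = 110.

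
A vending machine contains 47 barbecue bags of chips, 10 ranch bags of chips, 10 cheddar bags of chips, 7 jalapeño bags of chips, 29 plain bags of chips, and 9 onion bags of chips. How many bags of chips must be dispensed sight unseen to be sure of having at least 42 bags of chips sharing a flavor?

107

In the worst case we take at most 41 of each flavor, but all 10 ranch, all 10 cheddar, all 7 jalapeño, all 29 plain, and all 9 onion (fewer than 41), giving 41 + 10 + 10 + 7 + 29 + 9 = 106.
One more bag of chips then forces some flavor to 42, so 106 + 1 = 107.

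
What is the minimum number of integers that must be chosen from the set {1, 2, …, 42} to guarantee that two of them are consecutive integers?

22

Partition {1, …, 42} into 21 pairs: {1,2}, {3,4}, …, {41,42}.
Choosing 21 integers — say the 21 even numbers 2, 4, …, 42 — takes one from each pair and avoids the property.
Choosing 22 forces two into the same pair by pigeonhole, and those are consecutive. So 22.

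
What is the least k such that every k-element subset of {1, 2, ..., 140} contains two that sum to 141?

71

Partition {1, …, 140} into 70 pairs: {1,140}, {2,139}, …, {70,71}.
Choosing 70 integers — say the integers 1 through 70 — takes one from each pair and avoids the property.
Choosing 71 forces two into the same pair by pigeonhole, and those sum to 141. So 71.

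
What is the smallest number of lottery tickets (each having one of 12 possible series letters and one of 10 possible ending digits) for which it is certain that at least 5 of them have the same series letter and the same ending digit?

There are 12 × 10 = 120 (series letter, ending digit) combinations acting as pigeonholes.
With 120 × 4 = 480 lottery tickets we could place exactly 4 in each, with no (series letter, ending digit) pair reaching 5.
One more forces some (series letter, ending digit) pair to hold 5, so 480 + 1 = 481.

481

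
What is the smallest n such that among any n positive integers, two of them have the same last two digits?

There are 100 possible two-digit endings acting as pigeonholes.
With 100 positive integers we could place one in each, avoiding any repeat.
One more forces some class to hold 2, so 100 + 1 = 101.

101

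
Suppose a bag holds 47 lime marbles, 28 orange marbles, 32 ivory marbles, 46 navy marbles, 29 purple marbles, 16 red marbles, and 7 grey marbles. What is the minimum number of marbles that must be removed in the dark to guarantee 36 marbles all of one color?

183

In the worst case we take at most 35 of each color, but all 28 orange, all 32 ivory, all 29 purple, all 16 red, and all 7 grey (fewer than 35), giving 35 + 28 + 32 + 35 + 29 + 16 + 7 = 182.
One more marble then forces some color to 36, so 182 + 1 = 183.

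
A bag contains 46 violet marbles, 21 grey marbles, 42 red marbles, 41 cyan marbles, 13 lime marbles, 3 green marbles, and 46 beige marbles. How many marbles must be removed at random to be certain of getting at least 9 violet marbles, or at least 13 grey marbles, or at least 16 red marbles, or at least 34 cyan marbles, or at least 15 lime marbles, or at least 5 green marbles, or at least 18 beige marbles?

Each of the 7 colors has its own threshold; avoid all of them simultaneously.
The worst case stops just short of every target: 8 violet, 12 grey, 15 red, 33 cyan, all 13 lime, all 3 green, 17 beige — 8 + 12 + 15 + 33 + 13 + 3 + 17 = 101 marbles.
One more marble must push some color to its target, so 101 + 1 = 102.

102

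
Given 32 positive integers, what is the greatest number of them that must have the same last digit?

If each of the 10 possible last digits held at most 3, the total would be at most 10 × 3 = 30 < 32, a contradiction.
So at least one holds ⌈32/10⌉ = 4.

4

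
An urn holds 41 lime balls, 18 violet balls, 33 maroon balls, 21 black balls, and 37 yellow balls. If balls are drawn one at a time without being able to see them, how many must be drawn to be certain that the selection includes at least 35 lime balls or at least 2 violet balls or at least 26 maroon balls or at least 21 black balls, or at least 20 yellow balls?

100

The worst case stops just short of every target: 34 lime, 1 violet, 25 maroon, 20 black, 19 yellow — 34 + 1 + 25 + 20 + 19 = 99 balls.
One more ball must push some color to its target, so 99 + 1 = 100.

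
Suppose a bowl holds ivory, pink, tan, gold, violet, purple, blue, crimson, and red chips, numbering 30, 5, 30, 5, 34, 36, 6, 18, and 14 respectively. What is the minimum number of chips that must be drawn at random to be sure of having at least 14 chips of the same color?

95

Treat the 9 colors as pigeonholes.
In the worst case we take at most 13 of each color, but all 5 pink, all 5 gold, and all 6 blue (fewer than 13), giving 13 + 5 + 13 + 5 + 13 + 13 + 6 + 13 + 13 = 94.
One more chip then forces some color to 14, so 94 + 1 = 95.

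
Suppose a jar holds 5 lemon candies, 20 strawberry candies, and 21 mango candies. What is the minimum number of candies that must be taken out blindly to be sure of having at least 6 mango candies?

The worst case draws every non-mango candy first: 5 + 20 = 25.
The next 6 draws are then forced to be mango, giving 25 + 6 = 31.

31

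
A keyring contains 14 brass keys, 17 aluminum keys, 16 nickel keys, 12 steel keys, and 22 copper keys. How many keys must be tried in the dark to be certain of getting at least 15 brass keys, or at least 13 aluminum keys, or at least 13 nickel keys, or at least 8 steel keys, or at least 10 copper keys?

The worst case stops just short of every target: 14 brass, 12 aluminum, 12 nickel, 7 steel, 9 copper — 14 + 12 + 12 + 7 + 9 = 54 keys.
One more key must push some type to its target, so 54 + 1 = 55.

55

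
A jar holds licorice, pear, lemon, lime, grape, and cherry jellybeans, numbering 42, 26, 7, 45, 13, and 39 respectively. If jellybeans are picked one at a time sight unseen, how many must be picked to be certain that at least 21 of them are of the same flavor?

101

Treat the 6 flavors as pigeonholes.
In the worst case we take at most 20 of each flavor, but all 7 lemon and all 13 grape (fewer than 20), giving 20 + 20 + 7 + 20 + 13 + 20 = 100.
One more jellybean then forces some flavor to 21, so 100 + 1 = 101.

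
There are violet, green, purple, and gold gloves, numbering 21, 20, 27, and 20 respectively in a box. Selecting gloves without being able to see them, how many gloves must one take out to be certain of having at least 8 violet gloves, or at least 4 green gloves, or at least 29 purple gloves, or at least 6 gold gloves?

Each of the 4 colors has its own threshold; avoid all of them simultaneously.
The worst case stops just short of every target: 7 violet, 3 green, all 27 purple, 5 gold — 7 + 3 + 27 + 5 = 42 gloves.
One more glove must push some color to its target, so 42 + 1 = 43.

43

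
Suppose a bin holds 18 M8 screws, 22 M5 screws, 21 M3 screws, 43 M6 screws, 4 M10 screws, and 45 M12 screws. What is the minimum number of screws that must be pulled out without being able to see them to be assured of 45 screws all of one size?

153

In the worst case we take at most 44 of each size, but all 18 M8, all 22 M5, all 21 M3, all 43 M6, and all 4 M10 (fewer than 44), giving 18 + 22 + 21 + 43 + 4 + 44 = 152.
One more screw then forces some size to 45, so 152 + 1 = 153.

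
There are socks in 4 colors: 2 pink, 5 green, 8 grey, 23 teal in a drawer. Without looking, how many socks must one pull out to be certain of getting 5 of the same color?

In the worst case we take at most 4 of each color, but all 2 pink (fewer than 4), giving 2 + 4 + 4 + 4 = 14.
One more sock then forces some color to 5, so 14 + 1 = 15.

15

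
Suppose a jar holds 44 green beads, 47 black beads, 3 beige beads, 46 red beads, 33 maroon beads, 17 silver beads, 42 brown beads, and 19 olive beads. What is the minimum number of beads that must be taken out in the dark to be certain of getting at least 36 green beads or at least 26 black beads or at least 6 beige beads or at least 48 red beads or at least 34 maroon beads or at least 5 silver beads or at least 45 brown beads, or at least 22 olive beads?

208

Each of the 8 colors has its own threshold; avoid all of them simultaneously.
The worst case stops just short of every target: 35 green, 25 black, all 3 beige, all 46 red, 33 maroon, 4 silver, all 42 brown, all 19 olive — 35 + 25 + 3 + 46 + 33 + 4 + 42 + 19 = 207 beads.
One more bead must push some color to its target, so 207 + 1 = 208.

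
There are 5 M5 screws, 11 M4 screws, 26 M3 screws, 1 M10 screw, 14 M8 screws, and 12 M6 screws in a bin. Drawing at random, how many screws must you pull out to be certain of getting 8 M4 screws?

The worst case draws every non-M4 screw first: 5 + 26 + 1 + 14 + 12 = 58.
The next 8 draws are then forced to be M4, giving 58 + 8 = 66.

66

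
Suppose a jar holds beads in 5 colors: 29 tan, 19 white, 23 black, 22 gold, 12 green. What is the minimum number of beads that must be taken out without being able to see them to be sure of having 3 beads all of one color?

11

Treat the 5 colors as pigeonholes.
The worst case takes 2 beads of each color without reaching 3 of any: 5 × 2 = 10.
The next bead must bring some color to 3, so 10 + 1 = 11.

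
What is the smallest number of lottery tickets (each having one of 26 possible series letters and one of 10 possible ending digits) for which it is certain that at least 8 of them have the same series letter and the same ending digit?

There are 26 × 10 = 260 (series letter, ending digit) combinations acting as pigeonholes.
With 260 × 7 = 1820 lottery tickets we could place exactly 7 in each, with no (series letter, ending digit) pair reaching 8.
One more forces some (series letter, ending digit) pair to hold 8, so 1820 + 1 = 1821.

1821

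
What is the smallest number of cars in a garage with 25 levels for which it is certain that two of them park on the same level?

26

There are 25 levels acting as pigeonholes.
With 25 cars we could place one in each, avoiding any repeat.
One more forces some class to hold 2, so 25 + 1 = 26.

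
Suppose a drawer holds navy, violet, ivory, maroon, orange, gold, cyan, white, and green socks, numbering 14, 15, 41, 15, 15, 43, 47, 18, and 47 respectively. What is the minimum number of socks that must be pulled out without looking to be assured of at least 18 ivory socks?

The worst case draws every non-ivory sock first: 14 + 15 + 15 + 15 + 43 + 47 + 18 + 47 = 214.
The next 18 draws are then forced to be ivory, giving 214 + 18 = 232.

232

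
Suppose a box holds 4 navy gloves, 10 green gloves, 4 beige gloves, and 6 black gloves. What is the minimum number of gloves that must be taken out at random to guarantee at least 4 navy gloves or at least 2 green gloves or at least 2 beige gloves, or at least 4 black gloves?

9

Each of the 4 colors has its own threshold; avoid all of them simultaneously.
The worst case stops just short of every target: 3 navy, 1 green, 1 beige, 3 black — 3 + 1 + 1 + 3 = 8 gloves.
One more glove must push some color to its target, so 8 + 1 = 9.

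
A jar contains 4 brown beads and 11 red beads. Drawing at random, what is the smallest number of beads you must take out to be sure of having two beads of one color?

Treat the 2 colors as pigeonholes.
The worst case takes 1 bead of each color without reaching 2 of any: 2 × 1 = 2.
The next bead must bring some color to 2, so 2 + 1 = 3.

3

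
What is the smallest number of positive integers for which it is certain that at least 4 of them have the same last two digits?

There are 100 possible two-digit endings acting as pigeonholes.
With 100 × 3 = 300 positive integers we could place exactly 3 in each, with no class reaching 4.
One more forces some class to hold 4, so 300 + 1 = 301.

301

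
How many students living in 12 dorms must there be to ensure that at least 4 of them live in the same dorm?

There are 12 dorms acting as pigeonholes.
With 12 × 3 = 36 students we could place exactly 3 in each, with no class reaching 4.
One more forces some class to hold 4, so 36 + 1 = 37.

37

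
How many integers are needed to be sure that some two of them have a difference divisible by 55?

Two integers differ by a multiple of 55 exactly when they share a remainder mod 55.
There are 55 residue classes mod 55, so 55 integers can all lie in distinct classes.
One more integer must repeat a residue, giving a difference divisible by 55. So n = 55 + 1 = 56.

56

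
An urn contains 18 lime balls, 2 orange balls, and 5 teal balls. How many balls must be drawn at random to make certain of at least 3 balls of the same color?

7

Treat the 3 colors as pigeonholes.
The worst case takes 2 balls of each color without reaching 3 of any: 3 × 2 = 6.
The next ball must bring some color to 3, so 6 + 1 = 7.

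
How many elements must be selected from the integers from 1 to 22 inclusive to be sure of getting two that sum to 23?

12

Partition {1, …, 22} into 11 pairs: {1,22}, {2,21}, …, {11,12}.
Choosing 11 integers — say the integers 1 through 11 — takes one from each pair and avoids the property.
Choosing 12 forces two into the same pair by pigeonhole, and those sum to 23. So 12.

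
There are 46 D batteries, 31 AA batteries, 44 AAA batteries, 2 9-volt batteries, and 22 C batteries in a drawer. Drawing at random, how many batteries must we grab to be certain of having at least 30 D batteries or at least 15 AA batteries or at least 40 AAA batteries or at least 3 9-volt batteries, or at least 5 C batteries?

89

The worst case stops just short of every target: 29 D, 14 AA, 39 AAA, 2 9-volt, 4 C — 29 + 14 + 39 + 2 + 4 = 88 batteries.
One more battery must push some type to its target, so 88 + 1 = 89.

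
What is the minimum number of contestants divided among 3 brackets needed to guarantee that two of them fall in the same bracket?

There are 3 brackets acting as pigeonholes.
With 3 contestants we could place one in each, avoiding any repeat.
One more forces some class to hold 2, so 3 + 1 = 4.

4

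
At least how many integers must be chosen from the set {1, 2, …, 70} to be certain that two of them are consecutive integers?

36

Partition {1, …, 70} into 35 pairs: {1,2}, {3,4}, …, {69,70}.
Choosing 35 integers — say the 35 even numbers 2, 4, …, 70 — takes one from each pair and avoids the property.
Choosing 36 forces two into the same pair by pigeonhole, and those are consecutive. So 36.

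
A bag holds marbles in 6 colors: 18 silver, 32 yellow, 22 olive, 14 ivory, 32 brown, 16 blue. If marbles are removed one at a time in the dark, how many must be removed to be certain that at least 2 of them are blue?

120

The worst case draws every non-blue marble first: 18 + 32 + 22 + 14 + 32 = 118.
The next 2 draws are then forced to be blue, giving 118 + 2 = 120.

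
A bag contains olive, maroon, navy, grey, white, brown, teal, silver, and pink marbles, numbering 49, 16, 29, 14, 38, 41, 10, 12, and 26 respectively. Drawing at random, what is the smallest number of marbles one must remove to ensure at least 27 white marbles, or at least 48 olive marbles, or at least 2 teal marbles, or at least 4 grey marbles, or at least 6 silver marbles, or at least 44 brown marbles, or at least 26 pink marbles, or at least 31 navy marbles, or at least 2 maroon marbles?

Each of the 9 colors has its own threshold; avoid all of them simultaneously.
The worst case stops just short of every target: 47 olive, 1 maroon, all 29 navy, 3 grey, 26 white, all 41 brown, 1 teal, 5 silver, 25 pink — 47 + 1 + 29 + 3 + 26 + 41 + 1 + 5 + 25 = 178 marbles.
One more marble must push some color to its target, so 178 + 1 = 179.

179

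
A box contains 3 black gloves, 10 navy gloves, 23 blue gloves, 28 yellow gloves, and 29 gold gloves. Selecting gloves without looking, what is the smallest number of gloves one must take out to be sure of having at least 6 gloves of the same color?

In the worst case we take at most 5 of each color, but all 3 black (fewer than 5), giving 3 + 5 + 5 + 5 + 5 = 23.
One more glove then forces some color to 6, so 23 + 1 = 24.

24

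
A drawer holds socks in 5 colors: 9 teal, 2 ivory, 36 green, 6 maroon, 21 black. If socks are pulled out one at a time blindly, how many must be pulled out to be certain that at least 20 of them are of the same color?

In the worst case we take at most 19 of each color, but all 9 teal, all 2 ivory, and all 6 maroon (fewer than 19), giving 9 + 2 + 19 + 6 + 19 = 55.
One more sock then forces some color to 20, so 55 + 1 = 56.

56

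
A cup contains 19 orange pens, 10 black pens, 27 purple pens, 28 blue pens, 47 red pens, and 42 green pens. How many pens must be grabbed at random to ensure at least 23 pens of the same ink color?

118

Treat the 6 ink colors as pigeonholes.
In the worst case we take at most 22 of each ink color, but all 19 orange and all 10 black (fewer than 22), giving 19 + 10 + 22 + 22 + 22 + 22 = 117.
One more pen then forces some ink color to 23, so 117 + 1 = 118.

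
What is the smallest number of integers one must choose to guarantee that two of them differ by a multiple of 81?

Two integers differ by a multiple of 81 exactly when they share a remainder mod 81.
There are 81 residue classes mod 81, so 81 integers can all lie in distinct classes.
One more integer must repeat a residue, giving a difference divisible by 81. So n = 81 + 1 = 82.

82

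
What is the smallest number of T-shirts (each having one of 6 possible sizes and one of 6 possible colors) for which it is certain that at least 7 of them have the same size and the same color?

217

There are 6 × 6 = 36 (size, color) combinations acting as pigeonholes.
With 36 × 6 = 216 T-shirts we could place exactly 6 in each, with no (size, color) pair reaching 7.
One more forces some (size, color) pair to hold 7, so 216 + 1 = 217.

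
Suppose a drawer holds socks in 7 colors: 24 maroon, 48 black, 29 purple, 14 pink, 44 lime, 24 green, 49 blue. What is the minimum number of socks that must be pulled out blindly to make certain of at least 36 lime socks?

224

To avoid lime socks as long as possible, exhaust the other 6 colors first.
The worst case draws every non-lime sock first: 24 + 48 + 29 + 14 + 24 + 49 = 188.
The next 36 draws are then forced to be lime, giving 188 + 36 = 224.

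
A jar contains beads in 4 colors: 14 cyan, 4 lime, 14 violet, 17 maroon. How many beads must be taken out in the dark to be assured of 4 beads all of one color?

13

The worst case takes 3 beads of each color without reaching 4 of any: 4 × 3 = 12.
The next bead must bring some color to 4, so 12 + 1 = 13.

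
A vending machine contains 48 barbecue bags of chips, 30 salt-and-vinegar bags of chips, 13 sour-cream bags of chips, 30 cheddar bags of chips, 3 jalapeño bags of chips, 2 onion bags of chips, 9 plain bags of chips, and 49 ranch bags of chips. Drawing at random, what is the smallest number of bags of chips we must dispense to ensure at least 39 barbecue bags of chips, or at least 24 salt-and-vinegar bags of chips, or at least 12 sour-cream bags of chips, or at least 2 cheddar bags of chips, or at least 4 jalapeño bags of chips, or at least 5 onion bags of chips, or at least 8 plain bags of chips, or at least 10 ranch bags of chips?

95

The worst case stops just short of every target: 38 barbecue, 23 salt-and-vinegar, 11 sour-cream, 1 cheddar, 3 jalapeño, all 2 onion, 7 plain, 9 ranch — 38 + 23 + 11 + 1 + 3 + 2 + 7 + 9 = 94 bags of chips.
One more bag of chips must push some flavor to its target, so 94 + 1 = 95.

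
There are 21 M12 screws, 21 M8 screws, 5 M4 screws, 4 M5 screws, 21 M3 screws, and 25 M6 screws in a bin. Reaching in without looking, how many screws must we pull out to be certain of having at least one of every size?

94

The hardest size to obtain is M5: we could draw every other screw first — 97 − 4 = 93 screws — without a single M5 one.
The next draw must be M5, so 93 + 1 = 94.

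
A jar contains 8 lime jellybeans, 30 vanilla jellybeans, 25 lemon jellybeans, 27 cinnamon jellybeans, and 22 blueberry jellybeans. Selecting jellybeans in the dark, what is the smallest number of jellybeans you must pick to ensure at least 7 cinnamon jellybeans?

92

The worst case draws every non-cinnamon jellybean first: 8 + 30 + 25 + 22 = 85.
The next 7 draws are then forced to be cinnamon, giving 85 + 7 = 92.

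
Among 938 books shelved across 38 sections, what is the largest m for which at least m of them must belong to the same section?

25

If each of the 38 sections held at most 24, the total would be at most 38 × 24 = 912 < 938, a contradiction.
So at least one holds ⌈938/38⌉ = 25.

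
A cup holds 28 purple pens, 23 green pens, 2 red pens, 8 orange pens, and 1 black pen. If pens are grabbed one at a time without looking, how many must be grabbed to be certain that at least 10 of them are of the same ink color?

30

In the worst case we take at most 9 of each ink color, but all 2 red, all 8 orange, and all 1 black (fewer than 9), giving 9 + 9 + 2 + 8 + 1 = 29.
One more pen then forces some ink color to 10, so 29 + 1 = 30.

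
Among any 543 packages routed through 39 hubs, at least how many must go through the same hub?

If each of the 39 hubs held at most 13, the total would be at most 39 × 13 = 507 < 543, a contradiction.
So at least one holds ⌈543/39⌉ = 14.

14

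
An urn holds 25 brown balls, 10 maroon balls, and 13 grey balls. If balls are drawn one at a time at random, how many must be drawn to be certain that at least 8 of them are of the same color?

22

Treat the 3 colors as pigeonholes.
The worst case takes 7 balls of each color without reaching 8 of any: 3 × 7 = 21.
The next ball must bring some color to 8, so 21 + 1 = 22.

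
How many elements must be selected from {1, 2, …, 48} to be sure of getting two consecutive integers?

25

Partition {1, …, 48} into 24 pairs: {1,2}, {3,4}, …, {47,48}.
Choosing 24 integers — say the 24 even numbers 2, 4, …, 48 — takes one from each pair and avoids the property.
Choosing 25 forces two into the same pair by pigeonhole, and those are consecutive. So 25.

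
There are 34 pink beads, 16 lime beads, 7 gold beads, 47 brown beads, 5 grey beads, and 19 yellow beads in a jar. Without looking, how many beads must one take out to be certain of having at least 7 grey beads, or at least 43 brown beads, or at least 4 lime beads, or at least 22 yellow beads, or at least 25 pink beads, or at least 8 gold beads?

101

Each of the 6 colors has its own threshold; avoid all of them simultaneously.
The worst case stops just short of every target: 24 pink, 3 lime, 7 gold, 42 brown, all 5 grey, all 19 yellow — 24 + 3 + 7 + 42 + 5 + 19 = 100 beads.
One more bead must push some color to its target, so 100 + 1 = 101.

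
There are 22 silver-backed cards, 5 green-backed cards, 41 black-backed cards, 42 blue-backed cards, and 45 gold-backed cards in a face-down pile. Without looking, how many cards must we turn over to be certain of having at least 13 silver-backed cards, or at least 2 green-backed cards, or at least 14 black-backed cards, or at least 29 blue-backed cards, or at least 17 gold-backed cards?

71

The worst case stops just short of every target: 12 silver-backed, 1 green-backed, 13 black-backed, 28 blue-backed, 16 gold-backed — 12 + 1 + 13 + 28 + 16 = 70 cards.
One more card must push some back color to its target, so 70 + 1 = 71.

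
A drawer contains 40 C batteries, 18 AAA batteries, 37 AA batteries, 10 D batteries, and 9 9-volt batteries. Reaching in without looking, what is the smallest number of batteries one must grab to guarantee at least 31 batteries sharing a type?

98

Treat the 5 types as pigeonholes.
In the worst case we take at most 30 of each type, but all 18 AAA, all 10 D, and all 9 9-volt (fewer than 30), giving 30 + 18 + 30 + 10 + 9 = 97.
One more battery then forces some type to 31, so 97 + 1 = 98.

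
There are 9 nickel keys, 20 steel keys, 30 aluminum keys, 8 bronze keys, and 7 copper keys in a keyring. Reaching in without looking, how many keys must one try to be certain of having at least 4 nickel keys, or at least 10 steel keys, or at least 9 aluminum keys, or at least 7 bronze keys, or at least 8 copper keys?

34

The worst case stops just short of every target: 3 nickel, 9 steel, 8 aluminum, 6 bronze, 7 copper — 3 + 9 + 8 + 6 + 7 = 33 keys.
One more key must push some type to its target, so 33 + 1 = 34.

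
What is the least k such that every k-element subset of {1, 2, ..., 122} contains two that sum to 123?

Partition {1, …, 122} into 61 pairs: {1,122}, {2,121}, …, {61,62}.
Choosing 61 integers — say the integers 1 through 61 — takes one from each pair and avoids the property.
Choosing 62 forces two into the same pair by pigeonhole, and those sum to 123. So 62.

62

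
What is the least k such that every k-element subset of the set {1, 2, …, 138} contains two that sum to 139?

Partition {1, …, 138} into 69 pairs: {1,138}, {2,137}, …, {69,70}.
Choosing 69 integers — say the integers 1 through 69 — takes one from each pair and avoids the property.
Choosing 70 forces two into the same pair by pigeonhole, and those sum to 139. So 70.

70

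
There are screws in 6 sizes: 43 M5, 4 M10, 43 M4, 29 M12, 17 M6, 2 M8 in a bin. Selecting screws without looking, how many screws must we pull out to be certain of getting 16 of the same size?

In the worst case we take at most 15 of each size, but all 4 M10 and all 2 M8 (fewer than 15), giving 15 + 4 + 15 + 15 + 15 + 2 = 66.
One more screw then forces some size to 16, so 66 + 1 = 67.

67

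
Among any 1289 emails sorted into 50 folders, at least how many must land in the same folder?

26

If each of the 50 folders held at most 25, the total would be at most 50 × 25 = 1250 < 1289, a contradiction.
So at least one holds ⌈1289/50⌉ = 26.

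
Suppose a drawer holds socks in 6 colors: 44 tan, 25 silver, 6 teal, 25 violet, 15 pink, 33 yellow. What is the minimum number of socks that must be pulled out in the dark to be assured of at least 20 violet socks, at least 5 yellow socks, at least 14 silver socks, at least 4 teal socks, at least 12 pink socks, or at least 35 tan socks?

85

Each of the 6 colors has its own threshold; avoid all of them simultaneously.
The worst case stops just short of every target: 34 tan, 13 silver, 3 teal, 19 violet, 11 pink, 4 yellow — 34 + 13 + 3 + 19 + 11 + 4 = 84 socks.
One more sock must push some color to its target, so 84 + 1 = 85.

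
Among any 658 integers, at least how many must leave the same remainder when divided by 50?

If each of the 50 residue classes modulo 50 held at most 13, the total would be at most 50 × 13 = 650 < 658, a contradiction.
So at least one holds ⌈658/50⌉ = 14.

14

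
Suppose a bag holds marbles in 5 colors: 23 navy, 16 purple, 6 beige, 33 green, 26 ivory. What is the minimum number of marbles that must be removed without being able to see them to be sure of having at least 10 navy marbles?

To avoid navy marbles as long as possible, exhaust the other 4 colors first.
The worst case draws every non-navy marble first: 16 + 6 + 33 + 26 = 81.
The next 10 draws are then forced to be navy, giving 81 + 10 = 91.

91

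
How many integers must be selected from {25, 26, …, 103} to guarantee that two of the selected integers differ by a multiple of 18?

Group the integers by remainder mod 18; there are 18 residue classes, each nonempty in this range.
Choosing one from each class (18 integers) avoids any shared remainder.
One more choice must repeat a class, so two differ by a multiple of 18. Hence 18 + 1 = 19.

19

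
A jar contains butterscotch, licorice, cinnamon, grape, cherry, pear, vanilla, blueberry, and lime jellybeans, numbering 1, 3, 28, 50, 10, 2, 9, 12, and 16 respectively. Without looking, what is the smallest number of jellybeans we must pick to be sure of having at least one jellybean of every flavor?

131

The hardest flavor to obtain is butterscotch: we could draw every other jellybean first — 131 − 1 = 130 jellybeans — without a single butterscotch one.
The next draw must be butterscotch, so 130 + 1 = 131.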